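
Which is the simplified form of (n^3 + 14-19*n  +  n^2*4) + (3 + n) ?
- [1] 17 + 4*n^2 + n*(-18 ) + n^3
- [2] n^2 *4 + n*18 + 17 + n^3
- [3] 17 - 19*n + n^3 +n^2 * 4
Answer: 1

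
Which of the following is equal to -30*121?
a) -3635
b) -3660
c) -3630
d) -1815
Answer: c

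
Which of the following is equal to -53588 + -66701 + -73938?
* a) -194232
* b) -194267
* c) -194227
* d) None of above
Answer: c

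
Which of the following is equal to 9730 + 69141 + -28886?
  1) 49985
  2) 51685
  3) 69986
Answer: 1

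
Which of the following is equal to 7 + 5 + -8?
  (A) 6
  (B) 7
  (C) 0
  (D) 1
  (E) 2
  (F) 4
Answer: F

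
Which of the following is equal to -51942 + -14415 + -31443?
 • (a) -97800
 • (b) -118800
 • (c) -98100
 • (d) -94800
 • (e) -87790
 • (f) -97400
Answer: a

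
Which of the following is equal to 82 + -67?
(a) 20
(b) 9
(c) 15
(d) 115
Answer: c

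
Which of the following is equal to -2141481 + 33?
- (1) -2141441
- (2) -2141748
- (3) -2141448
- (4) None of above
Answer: 3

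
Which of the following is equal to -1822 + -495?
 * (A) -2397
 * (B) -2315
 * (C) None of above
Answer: C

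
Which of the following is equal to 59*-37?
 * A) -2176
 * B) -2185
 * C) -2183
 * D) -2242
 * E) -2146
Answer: C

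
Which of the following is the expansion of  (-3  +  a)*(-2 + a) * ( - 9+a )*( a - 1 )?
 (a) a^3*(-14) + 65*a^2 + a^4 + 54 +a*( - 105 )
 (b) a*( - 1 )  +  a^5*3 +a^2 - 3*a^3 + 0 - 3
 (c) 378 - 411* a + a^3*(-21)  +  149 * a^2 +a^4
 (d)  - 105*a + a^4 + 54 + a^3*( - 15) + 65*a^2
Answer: d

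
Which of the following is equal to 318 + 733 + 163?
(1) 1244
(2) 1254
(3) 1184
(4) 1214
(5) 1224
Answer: 4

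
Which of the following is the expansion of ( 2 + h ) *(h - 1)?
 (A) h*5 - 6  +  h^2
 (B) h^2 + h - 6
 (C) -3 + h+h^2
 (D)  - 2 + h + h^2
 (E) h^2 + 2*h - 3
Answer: D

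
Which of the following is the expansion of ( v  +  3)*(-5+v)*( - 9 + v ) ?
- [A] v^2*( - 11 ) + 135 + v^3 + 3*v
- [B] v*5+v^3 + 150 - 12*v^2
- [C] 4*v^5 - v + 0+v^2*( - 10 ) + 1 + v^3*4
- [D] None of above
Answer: A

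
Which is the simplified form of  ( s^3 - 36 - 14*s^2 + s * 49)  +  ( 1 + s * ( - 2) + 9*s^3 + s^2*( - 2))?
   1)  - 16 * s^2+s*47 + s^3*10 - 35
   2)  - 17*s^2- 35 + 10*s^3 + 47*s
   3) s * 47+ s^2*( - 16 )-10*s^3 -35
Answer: 1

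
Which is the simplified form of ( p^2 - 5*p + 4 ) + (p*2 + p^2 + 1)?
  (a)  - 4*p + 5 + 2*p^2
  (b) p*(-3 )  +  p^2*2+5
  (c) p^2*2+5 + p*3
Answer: b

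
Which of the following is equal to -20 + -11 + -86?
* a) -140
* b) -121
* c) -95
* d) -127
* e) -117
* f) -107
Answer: e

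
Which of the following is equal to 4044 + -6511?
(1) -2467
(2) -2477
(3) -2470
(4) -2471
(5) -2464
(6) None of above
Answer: 1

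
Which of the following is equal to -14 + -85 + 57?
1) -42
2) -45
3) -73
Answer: 1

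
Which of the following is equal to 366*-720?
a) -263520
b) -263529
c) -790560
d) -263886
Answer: a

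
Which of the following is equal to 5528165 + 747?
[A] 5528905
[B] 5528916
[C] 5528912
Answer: C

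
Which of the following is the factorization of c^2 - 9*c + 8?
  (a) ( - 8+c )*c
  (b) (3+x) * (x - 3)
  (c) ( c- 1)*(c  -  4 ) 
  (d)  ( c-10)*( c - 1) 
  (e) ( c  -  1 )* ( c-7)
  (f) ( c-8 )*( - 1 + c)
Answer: f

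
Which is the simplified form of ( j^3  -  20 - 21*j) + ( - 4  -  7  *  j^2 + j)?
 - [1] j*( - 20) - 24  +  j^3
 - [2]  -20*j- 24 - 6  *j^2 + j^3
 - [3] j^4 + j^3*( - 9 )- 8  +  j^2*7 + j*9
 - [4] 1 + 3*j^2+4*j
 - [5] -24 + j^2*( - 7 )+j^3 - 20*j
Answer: 5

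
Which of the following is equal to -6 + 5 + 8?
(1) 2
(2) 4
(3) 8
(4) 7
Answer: 4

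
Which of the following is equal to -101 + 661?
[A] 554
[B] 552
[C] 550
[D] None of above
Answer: D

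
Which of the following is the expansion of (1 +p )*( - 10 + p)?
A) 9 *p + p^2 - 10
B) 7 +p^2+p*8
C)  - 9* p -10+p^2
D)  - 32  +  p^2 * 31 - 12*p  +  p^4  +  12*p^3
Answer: C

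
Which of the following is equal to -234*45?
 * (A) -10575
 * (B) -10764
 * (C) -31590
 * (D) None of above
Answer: D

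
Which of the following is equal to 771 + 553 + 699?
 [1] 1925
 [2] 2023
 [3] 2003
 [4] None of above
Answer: 2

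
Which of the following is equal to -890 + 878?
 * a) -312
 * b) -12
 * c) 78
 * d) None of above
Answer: b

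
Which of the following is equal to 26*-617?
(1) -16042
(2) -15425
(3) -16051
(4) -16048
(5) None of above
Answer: 1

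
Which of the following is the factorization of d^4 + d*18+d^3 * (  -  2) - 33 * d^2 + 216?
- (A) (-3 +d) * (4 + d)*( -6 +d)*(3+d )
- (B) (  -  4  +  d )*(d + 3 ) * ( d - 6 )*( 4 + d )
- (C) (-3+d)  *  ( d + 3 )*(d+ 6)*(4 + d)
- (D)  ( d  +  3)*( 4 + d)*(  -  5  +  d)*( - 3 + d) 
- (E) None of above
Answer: A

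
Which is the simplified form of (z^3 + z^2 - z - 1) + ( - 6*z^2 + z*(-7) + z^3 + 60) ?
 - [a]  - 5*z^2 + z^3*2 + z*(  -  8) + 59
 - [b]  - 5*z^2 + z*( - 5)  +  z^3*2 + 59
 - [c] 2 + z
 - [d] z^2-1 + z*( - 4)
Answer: a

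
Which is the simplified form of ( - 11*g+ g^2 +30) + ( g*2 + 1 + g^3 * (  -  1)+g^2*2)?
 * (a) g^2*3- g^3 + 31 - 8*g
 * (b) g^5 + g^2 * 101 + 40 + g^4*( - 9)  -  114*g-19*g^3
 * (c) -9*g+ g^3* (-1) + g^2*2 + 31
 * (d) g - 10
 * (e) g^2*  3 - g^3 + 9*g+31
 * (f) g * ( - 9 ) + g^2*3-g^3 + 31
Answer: f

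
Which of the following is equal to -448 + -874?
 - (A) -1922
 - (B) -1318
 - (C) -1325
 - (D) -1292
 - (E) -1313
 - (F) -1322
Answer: F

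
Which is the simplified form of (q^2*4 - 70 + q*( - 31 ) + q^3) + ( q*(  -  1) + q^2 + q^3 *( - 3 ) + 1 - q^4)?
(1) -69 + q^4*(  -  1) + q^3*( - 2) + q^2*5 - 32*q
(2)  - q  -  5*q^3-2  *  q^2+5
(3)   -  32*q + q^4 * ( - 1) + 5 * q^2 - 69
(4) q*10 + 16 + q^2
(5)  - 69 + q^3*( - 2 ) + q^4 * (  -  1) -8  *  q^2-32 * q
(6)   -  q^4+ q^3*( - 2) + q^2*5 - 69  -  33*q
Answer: 1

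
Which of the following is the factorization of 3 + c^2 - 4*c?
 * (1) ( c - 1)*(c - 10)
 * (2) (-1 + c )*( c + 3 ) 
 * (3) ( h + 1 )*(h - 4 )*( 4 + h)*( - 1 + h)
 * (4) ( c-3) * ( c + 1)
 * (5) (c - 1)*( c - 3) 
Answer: 5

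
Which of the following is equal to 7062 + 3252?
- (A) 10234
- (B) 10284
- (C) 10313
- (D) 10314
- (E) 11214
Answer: D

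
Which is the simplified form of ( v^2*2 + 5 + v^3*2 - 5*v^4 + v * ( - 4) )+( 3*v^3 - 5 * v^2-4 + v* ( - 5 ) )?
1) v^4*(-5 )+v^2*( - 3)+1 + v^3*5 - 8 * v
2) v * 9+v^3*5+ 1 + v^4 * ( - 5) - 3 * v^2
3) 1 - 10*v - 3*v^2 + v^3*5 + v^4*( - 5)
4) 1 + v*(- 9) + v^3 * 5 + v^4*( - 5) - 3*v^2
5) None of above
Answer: 4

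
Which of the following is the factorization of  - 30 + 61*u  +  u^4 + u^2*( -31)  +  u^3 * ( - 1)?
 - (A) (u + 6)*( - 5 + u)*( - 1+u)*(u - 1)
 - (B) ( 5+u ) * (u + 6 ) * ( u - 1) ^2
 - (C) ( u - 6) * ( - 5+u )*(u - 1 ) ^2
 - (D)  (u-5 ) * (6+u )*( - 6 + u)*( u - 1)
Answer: A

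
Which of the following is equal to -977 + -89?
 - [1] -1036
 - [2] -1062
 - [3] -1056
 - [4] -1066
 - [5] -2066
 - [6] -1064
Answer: 4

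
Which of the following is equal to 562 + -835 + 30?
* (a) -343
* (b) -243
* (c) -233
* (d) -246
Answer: b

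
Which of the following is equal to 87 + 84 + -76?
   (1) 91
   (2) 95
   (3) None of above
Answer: 2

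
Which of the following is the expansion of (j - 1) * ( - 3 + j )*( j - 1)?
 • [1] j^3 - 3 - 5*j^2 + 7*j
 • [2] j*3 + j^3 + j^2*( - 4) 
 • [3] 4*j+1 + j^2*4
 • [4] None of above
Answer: 1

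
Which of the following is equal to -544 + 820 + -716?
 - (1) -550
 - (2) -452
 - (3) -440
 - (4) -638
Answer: 3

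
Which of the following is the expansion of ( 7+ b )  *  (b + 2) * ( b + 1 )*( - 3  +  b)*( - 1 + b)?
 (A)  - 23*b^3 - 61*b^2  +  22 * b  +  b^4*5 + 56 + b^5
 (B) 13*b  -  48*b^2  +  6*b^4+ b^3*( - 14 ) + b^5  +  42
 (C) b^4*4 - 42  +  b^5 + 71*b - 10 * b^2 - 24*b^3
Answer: B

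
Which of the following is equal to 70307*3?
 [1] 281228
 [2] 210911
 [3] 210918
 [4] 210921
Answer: 4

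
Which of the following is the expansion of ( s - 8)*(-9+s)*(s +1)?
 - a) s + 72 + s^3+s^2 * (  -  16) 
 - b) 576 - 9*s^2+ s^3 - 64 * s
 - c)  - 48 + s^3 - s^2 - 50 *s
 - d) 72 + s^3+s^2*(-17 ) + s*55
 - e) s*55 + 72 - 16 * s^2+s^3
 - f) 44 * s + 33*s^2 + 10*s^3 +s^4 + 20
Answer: e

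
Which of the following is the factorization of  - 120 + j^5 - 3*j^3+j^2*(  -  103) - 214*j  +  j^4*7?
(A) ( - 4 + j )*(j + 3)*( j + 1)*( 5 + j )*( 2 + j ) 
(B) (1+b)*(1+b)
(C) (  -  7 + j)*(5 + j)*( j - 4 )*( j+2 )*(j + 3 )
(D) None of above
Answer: A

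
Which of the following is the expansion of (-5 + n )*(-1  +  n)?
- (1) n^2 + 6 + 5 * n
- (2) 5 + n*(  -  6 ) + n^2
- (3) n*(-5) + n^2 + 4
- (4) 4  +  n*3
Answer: 2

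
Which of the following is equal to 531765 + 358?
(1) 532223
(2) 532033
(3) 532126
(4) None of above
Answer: 4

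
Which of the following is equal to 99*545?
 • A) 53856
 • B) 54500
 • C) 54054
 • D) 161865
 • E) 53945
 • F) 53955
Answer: F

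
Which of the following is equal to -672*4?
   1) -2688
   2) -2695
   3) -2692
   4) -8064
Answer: 1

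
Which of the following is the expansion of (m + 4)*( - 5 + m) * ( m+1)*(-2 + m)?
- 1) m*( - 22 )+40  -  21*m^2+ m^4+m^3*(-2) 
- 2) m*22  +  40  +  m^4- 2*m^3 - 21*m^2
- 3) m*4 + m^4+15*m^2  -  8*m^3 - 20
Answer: 2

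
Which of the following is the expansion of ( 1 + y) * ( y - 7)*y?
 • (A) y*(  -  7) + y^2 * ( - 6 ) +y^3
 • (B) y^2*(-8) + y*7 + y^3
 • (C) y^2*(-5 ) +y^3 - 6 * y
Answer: A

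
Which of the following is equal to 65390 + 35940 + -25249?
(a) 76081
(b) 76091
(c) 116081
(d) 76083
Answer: a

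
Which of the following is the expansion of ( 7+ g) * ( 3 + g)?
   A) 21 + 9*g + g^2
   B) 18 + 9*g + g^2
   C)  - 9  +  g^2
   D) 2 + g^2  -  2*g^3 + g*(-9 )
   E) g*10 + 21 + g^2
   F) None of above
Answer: E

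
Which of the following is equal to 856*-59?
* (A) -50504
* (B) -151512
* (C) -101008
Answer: A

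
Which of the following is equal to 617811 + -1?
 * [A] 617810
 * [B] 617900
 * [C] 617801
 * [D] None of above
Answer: A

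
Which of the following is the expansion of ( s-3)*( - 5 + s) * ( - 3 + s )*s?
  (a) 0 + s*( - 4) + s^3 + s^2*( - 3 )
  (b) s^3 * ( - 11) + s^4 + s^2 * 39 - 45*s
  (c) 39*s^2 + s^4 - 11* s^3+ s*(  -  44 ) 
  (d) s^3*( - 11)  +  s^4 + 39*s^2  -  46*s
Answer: b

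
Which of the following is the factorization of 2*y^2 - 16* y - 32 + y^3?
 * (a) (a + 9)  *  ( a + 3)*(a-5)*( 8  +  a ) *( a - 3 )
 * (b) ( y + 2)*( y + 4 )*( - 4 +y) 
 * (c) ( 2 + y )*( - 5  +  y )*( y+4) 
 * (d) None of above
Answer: b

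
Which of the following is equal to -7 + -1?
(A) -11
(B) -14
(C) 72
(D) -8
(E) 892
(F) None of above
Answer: D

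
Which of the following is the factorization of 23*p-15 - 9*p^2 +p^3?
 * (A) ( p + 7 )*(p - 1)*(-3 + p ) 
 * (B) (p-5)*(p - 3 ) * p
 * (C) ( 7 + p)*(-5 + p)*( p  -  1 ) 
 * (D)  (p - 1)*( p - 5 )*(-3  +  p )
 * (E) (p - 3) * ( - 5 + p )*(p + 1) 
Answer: D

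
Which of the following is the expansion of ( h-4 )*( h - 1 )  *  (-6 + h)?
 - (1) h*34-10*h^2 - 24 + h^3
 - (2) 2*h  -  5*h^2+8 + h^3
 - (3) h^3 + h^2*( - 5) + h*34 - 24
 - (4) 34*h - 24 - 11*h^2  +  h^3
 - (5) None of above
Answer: 4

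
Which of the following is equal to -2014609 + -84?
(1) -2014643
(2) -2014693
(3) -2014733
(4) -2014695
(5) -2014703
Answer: 2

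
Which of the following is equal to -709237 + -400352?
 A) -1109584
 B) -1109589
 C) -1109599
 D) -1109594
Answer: B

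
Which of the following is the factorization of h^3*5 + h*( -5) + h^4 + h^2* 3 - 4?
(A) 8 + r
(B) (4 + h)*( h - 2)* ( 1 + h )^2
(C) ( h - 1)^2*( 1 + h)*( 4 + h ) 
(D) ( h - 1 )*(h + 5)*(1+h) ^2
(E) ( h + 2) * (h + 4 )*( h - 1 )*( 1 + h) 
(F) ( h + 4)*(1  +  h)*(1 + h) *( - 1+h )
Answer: F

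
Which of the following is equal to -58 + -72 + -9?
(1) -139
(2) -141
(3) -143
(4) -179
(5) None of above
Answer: 1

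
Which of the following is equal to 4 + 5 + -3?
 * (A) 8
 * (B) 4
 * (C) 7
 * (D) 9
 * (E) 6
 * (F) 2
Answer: E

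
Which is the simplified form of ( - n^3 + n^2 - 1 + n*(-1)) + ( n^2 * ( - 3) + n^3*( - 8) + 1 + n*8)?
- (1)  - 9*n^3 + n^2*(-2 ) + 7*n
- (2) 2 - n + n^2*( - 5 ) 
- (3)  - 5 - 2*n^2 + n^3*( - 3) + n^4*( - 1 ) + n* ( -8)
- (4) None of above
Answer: 1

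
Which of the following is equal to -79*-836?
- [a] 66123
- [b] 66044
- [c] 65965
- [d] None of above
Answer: b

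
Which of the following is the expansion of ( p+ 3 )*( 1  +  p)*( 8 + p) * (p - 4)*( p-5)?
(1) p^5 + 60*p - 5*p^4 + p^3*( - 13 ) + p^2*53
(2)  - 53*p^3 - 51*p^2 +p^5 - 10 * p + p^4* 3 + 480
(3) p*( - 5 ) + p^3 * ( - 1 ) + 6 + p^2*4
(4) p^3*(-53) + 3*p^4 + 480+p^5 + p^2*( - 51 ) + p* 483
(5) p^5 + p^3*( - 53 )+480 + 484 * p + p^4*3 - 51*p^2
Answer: 5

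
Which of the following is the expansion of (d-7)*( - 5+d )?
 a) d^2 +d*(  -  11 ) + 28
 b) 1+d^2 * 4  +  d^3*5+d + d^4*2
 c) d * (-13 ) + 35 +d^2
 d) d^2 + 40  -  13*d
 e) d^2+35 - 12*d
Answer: e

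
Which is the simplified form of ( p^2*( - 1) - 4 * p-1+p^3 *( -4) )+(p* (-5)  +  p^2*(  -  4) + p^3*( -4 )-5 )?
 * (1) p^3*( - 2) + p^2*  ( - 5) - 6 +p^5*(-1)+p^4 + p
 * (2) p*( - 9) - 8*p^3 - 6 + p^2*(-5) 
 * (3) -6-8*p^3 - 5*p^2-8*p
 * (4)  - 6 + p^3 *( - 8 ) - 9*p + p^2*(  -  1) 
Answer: 2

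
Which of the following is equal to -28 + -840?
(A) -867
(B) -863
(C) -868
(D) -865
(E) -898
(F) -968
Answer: C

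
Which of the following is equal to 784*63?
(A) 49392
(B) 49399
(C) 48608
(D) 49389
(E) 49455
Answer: A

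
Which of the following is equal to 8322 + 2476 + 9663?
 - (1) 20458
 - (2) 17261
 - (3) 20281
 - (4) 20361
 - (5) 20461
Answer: 5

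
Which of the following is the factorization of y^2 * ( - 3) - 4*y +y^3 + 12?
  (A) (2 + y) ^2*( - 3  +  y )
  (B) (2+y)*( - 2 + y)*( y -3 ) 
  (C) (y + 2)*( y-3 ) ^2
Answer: B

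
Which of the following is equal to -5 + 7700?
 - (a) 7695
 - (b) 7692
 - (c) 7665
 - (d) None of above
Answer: a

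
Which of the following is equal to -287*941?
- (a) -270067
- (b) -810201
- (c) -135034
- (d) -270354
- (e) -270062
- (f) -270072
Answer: a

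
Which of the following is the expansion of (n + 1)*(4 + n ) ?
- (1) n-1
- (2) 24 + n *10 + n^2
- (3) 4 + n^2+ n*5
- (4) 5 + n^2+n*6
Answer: 3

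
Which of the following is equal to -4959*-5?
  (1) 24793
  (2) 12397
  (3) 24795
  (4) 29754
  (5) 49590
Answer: 3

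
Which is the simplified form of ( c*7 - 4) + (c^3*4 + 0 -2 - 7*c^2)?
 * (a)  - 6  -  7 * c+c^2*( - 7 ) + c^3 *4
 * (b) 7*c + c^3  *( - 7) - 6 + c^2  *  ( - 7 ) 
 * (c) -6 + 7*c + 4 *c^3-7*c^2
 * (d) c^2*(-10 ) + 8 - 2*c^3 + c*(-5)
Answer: c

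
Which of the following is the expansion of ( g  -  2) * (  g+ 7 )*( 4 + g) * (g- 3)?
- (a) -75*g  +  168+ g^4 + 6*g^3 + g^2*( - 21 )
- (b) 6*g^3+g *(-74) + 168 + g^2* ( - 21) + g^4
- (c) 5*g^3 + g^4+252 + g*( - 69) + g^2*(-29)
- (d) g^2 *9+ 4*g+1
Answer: b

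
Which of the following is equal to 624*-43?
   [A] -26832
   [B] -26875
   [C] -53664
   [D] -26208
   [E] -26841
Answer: A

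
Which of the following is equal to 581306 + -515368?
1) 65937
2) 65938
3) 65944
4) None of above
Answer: 2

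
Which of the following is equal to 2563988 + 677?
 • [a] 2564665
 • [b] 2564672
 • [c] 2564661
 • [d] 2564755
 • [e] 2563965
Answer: a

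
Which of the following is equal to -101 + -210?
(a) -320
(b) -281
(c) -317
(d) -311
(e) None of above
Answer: d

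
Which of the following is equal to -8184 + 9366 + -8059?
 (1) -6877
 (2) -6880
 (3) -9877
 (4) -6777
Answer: 1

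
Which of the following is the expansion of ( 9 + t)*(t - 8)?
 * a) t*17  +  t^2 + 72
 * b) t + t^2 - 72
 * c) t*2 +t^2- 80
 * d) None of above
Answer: b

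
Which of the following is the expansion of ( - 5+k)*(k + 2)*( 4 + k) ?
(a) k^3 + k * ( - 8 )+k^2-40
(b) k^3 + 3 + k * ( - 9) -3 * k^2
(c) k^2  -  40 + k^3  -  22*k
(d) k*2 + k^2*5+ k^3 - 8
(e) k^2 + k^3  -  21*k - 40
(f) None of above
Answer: c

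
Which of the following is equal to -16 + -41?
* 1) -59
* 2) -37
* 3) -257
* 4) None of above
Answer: 4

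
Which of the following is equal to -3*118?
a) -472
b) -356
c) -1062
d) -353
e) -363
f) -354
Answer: f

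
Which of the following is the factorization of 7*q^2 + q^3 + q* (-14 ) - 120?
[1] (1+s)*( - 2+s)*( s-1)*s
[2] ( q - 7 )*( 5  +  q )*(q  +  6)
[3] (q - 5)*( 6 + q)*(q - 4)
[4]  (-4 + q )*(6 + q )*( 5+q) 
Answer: 4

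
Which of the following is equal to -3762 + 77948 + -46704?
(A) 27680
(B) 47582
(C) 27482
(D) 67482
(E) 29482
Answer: C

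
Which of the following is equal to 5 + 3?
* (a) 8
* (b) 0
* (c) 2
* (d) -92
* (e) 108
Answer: a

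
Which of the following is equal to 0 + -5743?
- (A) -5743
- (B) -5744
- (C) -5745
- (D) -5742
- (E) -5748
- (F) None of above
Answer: A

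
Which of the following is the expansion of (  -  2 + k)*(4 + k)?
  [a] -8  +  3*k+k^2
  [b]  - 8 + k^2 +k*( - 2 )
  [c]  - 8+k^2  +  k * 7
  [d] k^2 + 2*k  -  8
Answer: d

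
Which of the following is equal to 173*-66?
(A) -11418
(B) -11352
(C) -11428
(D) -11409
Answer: A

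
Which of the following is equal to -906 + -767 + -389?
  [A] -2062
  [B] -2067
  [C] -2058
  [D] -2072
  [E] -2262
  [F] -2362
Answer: A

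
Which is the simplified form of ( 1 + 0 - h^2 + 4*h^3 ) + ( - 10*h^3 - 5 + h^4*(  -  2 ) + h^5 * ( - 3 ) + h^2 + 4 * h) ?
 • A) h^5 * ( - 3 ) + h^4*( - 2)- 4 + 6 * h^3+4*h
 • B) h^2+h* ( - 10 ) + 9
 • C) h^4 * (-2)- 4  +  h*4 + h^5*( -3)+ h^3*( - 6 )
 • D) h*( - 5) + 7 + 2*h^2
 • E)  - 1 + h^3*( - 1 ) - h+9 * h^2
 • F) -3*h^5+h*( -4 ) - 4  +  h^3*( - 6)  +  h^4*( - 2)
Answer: C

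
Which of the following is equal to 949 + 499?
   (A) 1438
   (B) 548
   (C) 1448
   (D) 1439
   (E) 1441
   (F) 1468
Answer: C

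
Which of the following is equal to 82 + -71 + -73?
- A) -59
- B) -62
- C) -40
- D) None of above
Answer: B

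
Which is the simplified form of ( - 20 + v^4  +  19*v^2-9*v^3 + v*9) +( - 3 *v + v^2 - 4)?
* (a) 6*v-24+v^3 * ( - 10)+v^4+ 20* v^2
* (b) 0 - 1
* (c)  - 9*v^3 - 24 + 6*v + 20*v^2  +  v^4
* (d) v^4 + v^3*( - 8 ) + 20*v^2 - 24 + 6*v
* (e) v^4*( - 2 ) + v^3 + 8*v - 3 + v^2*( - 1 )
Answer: c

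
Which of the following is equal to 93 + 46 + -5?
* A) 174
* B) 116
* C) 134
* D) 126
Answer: C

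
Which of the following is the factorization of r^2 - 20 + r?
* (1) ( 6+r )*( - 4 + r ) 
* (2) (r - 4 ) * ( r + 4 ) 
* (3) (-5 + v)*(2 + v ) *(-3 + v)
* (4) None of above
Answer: 4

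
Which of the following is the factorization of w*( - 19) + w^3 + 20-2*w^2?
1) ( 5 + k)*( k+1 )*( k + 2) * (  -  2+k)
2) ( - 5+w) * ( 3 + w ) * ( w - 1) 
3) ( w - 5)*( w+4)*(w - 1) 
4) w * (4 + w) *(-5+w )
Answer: 3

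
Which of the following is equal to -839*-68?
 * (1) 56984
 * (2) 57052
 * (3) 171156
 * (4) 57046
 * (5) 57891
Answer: 2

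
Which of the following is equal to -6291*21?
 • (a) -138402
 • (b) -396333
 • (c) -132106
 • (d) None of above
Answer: d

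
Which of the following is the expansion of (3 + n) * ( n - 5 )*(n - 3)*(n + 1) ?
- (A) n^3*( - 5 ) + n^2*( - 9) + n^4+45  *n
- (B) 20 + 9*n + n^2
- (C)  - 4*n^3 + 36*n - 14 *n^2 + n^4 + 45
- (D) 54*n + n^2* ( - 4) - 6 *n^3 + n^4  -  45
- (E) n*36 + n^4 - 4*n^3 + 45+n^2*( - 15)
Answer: C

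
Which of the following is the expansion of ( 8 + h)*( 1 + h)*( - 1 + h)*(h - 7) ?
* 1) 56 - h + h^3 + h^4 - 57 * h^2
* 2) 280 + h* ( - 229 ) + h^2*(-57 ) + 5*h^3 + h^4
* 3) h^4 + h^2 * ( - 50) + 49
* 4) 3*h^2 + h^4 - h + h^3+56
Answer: 1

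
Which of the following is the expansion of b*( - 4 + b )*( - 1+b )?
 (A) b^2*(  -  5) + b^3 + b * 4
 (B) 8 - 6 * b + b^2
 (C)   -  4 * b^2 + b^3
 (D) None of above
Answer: A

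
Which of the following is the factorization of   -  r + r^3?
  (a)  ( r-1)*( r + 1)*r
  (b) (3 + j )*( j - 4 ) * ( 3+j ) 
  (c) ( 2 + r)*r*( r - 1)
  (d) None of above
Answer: a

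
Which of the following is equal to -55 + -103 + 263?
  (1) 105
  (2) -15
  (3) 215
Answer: 1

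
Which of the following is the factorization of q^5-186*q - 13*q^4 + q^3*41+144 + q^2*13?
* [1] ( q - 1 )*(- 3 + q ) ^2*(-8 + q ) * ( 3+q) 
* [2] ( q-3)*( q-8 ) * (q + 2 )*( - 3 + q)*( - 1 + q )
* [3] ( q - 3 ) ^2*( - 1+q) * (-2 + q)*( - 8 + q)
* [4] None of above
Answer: 2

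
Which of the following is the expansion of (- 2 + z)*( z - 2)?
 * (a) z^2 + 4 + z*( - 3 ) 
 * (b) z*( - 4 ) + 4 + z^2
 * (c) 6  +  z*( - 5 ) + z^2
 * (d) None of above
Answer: b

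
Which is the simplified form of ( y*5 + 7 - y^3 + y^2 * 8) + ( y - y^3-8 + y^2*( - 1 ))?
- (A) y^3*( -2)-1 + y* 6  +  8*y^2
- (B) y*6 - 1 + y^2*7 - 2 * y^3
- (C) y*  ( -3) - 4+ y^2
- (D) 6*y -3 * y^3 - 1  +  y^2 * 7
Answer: B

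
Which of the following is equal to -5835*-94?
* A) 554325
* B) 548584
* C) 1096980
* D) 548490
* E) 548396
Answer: D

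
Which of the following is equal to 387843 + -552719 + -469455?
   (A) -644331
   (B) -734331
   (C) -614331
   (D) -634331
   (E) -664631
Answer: D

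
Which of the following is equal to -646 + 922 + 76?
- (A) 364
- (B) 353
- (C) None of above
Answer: C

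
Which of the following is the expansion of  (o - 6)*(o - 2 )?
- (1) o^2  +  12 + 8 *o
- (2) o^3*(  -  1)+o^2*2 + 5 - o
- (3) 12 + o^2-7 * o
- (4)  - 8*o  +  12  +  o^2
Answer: 4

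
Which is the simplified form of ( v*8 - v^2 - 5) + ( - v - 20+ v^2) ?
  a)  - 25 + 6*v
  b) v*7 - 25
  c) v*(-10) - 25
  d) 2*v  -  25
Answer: b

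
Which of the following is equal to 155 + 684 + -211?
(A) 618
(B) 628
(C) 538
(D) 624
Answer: B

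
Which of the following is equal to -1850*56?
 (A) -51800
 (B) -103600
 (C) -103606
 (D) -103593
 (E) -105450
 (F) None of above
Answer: B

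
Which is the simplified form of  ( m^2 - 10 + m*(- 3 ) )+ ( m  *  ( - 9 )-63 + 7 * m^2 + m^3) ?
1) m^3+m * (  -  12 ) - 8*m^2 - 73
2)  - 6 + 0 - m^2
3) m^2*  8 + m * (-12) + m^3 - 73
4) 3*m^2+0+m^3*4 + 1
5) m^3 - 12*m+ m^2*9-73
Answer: 3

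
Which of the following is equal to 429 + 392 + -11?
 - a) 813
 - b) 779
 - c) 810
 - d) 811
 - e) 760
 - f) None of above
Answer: c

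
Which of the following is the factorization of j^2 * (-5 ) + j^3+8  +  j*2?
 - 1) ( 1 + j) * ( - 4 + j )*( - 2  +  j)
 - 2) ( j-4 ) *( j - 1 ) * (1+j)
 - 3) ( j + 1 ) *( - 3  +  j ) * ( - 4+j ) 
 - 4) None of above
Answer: 1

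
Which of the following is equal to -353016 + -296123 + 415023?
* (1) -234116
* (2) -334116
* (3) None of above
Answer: 1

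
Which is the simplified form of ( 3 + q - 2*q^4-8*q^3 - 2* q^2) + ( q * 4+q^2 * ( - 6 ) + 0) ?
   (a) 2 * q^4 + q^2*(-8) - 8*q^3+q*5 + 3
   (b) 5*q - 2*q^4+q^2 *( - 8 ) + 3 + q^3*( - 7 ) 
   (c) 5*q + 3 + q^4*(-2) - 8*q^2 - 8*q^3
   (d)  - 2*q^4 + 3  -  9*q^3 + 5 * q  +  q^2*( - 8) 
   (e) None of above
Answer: c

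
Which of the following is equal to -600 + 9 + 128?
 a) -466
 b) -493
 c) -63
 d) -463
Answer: d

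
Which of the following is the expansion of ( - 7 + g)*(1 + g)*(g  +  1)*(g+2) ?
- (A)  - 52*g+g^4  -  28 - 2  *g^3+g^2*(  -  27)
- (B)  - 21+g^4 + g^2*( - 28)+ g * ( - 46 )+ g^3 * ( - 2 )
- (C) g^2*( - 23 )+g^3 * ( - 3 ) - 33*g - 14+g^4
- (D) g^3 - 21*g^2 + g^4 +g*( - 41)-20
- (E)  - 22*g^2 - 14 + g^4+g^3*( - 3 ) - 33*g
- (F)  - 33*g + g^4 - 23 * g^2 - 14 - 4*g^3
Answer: C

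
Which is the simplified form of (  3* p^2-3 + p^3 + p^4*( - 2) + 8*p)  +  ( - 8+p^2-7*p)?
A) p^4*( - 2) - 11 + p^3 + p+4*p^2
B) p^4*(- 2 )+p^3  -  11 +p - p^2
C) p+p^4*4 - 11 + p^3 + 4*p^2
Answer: A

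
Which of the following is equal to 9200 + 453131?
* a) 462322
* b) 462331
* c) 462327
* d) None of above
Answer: b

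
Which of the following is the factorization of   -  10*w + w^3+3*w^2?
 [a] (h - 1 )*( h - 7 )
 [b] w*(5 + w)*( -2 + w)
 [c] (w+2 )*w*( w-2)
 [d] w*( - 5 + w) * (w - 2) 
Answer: b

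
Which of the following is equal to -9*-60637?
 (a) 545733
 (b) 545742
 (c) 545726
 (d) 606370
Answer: a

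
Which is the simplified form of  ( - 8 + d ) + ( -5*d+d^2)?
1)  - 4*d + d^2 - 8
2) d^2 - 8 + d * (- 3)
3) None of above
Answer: 1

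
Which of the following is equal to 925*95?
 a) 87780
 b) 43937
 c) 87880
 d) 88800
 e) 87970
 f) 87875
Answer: f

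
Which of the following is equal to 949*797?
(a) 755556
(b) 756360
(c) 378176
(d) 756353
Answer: d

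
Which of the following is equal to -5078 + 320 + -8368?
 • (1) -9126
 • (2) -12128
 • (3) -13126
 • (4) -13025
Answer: 3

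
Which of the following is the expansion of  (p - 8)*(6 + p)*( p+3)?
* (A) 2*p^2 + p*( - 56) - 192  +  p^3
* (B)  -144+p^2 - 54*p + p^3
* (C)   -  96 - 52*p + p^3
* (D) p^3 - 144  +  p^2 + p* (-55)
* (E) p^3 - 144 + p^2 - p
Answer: B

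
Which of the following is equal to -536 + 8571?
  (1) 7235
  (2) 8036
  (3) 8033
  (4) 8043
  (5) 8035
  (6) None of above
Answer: 5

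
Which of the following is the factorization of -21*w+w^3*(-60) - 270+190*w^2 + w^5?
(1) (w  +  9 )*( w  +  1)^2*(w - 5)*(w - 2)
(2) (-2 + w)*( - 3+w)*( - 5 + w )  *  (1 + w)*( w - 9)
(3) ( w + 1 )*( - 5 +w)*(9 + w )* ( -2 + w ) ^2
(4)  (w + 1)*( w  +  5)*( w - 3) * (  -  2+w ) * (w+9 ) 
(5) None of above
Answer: 5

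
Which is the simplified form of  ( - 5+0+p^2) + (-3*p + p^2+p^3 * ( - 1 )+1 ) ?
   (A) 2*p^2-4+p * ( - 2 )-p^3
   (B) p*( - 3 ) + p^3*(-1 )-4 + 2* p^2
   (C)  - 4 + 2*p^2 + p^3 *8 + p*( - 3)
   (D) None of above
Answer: B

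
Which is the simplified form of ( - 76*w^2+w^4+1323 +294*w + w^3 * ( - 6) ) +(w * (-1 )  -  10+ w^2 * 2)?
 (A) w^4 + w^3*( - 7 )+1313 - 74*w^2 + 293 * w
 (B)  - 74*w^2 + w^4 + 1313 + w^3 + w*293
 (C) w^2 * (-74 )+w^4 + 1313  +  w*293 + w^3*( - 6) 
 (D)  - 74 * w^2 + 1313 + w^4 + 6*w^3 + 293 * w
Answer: C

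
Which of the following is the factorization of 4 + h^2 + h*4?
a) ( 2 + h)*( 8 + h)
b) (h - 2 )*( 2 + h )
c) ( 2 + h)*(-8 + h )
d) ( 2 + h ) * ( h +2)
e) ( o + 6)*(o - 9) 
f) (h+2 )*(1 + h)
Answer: d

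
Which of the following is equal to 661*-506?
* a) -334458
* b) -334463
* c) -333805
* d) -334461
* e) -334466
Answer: e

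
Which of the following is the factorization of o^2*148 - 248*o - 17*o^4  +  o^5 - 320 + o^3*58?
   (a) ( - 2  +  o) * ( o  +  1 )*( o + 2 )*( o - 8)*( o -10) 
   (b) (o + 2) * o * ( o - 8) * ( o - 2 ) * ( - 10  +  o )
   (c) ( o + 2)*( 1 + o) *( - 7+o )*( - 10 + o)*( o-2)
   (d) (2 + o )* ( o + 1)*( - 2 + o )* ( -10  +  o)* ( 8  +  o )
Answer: a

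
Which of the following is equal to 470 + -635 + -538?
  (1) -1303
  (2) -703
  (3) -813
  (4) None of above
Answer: 2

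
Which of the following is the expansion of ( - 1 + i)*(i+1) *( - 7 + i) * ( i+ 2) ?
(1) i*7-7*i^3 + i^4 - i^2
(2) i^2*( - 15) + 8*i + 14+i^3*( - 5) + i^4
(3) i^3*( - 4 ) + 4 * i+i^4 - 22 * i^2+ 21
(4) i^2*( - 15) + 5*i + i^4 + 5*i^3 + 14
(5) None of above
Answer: 5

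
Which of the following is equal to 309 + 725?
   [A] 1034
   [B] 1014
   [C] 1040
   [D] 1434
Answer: A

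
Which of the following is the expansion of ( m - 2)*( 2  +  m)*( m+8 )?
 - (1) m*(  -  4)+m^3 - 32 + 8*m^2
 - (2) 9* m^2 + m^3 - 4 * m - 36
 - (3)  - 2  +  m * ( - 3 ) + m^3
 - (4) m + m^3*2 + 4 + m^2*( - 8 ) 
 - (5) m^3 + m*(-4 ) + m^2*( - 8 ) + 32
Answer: 1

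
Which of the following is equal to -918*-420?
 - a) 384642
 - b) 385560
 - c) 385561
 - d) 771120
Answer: b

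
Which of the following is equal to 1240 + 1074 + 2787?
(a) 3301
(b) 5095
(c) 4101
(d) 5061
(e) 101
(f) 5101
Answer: f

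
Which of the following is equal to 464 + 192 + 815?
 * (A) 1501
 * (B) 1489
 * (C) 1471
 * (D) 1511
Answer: C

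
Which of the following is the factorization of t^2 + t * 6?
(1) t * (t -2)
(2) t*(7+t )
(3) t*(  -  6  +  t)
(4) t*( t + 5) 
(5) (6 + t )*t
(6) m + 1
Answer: 5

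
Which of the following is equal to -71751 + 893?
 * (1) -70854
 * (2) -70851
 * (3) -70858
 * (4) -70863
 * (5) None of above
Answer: 3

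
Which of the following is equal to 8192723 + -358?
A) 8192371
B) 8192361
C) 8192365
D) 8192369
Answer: C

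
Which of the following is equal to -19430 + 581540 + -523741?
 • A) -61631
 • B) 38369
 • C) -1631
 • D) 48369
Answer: B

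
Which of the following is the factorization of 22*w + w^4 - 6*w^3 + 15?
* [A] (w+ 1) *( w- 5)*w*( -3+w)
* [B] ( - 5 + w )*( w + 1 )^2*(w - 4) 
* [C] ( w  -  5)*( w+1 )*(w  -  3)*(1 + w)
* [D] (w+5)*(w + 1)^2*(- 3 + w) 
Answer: C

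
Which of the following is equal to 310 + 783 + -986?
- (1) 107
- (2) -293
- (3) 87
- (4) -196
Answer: 1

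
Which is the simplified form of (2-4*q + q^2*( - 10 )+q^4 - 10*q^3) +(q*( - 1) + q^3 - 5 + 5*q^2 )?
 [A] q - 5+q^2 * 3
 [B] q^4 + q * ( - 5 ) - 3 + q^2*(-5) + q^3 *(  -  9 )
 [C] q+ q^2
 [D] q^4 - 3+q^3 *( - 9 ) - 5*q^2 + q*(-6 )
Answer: B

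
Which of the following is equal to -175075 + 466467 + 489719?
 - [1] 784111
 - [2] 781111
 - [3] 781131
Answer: 2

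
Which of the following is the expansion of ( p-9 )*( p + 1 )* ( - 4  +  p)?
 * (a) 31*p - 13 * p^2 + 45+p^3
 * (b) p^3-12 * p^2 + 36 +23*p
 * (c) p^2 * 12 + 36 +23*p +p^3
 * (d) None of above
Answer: b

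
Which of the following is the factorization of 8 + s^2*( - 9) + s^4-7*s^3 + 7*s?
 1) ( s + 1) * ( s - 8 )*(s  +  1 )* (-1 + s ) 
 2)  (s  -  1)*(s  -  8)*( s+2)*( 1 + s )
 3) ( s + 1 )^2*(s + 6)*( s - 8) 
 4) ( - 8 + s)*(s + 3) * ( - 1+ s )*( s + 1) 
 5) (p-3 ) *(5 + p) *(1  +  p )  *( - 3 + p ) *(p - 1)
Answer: 1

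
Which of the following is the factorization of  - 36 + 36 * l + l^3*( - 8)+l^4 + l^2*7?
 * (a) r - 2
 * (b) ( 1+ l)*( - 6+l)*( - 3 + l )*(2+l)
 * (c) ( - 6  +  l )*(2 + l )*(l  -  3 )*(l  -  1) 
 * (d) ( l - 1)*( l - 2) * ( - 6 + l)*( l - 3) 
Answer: c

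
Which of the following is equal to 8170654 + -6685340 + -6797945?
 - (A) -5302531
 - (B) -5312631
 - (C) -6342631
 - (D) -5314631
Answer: B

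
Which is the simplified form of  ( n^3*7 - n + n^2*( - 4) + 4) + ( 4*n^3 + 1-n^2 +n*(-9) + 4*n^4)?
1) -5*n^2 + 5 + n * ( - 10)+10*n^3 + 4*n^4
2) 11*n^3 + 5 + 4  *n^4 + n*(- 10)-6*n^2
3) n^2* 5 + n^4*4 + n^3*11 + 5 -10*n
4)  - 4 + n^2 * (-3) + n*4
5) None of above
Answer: 5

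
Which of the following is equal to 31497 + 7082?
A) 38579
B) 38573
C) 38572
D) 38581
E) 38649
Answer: A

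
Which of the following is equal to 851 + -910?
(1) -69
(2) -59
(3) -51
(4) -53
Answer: 2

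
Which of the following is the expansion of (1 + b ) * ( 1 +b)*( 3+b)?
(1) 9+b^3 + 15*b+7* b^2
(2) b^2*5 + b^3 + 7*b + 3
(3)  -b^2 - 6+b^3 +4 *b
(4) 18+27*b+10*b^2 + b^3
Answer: 2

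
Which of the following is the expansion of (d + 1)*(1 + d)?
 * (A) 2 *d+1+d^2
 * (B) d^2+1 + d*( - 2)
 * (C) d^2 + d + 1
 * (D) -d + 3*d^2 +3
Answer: A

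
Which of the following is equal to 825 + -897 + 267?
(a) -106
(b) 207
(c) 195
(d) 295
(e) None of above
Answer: c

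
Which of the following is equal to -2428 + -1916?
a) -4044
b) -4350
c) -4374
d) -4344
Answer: d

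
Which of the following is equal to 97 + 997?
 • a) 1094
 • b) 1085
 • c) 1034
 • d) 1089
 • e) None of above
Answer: a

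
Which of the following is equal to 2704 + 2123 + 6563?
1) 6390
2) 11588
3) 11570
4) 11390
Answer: 4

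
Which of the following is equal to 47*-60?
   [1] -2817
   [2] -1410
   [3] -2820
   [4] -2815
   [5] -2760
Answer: 3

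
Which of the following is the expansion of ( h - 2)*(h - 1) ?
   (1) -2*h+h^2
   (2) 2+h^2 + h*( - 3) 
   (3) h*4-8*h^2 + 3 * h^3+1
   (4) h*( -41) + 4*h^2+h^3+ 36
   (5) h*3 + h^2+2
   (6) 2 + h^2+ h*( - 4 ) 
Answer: 2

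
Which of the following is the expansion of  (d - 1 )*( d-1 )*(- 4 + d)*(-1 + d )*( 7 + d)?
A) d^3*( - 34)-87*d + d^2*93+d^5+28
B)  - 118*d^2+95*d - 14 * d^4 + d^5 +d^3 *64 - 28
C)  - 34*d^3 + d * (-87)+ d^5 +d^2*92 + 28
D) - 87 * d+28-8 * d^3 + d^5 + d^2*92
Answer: C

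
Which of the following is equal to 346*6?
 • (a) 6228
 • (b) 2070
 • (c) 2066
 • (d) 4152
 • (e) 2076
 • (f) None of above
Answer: e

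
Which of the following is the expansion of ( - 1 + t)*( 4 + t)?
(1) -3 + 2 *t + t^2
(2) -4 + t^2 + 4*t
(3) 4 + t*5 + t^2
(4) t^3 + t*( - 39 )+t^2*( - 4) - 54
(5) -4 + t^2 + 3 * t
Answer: 5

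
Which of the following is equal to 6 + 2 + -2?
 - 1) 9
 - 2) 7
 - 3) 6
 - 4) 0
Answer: 3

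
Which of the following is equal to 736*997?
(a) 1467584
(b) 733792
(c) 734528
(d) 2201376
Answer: b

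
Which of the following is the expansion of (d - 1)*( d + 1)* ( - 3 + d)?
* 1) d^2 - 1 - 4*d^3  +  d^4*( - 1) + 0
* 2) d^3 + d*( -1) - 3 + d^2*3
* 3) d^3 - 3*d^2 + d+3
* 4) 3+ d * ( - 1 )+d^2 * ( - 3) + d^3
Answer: 4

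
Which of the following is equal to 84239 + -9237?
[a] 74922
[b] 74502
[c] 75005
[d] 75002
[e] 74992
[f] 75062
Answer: d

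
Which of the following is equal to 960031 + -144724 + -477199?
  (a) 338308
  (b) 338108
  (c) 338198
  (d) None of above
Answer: b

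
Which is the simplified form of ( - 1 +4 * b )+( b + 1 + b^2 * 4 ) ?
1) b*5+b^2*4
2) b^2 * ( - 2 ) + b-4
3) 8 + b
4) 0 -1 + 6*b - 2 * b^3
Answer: 1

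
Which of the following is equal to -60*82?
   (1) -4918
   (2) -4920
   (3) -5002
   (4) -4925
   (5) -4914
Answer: 2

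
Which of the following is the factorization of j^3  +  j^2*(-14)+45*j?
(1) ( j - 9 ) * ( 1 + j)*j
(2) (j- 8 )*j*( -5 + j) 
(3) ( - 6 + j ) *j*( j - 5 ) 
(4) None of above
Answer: 4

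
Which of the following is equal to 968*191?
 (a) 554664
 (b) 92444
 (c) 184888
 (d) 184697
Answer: c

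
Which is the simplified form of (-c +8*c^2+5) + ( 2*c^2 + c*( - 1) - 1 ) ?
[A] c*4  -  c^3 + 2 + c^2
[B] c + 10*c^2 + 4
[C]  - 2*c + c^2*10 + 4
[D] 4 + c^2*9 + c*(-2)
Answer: C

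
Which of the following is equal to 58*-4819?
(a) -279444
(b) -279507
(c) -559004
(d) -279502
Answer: d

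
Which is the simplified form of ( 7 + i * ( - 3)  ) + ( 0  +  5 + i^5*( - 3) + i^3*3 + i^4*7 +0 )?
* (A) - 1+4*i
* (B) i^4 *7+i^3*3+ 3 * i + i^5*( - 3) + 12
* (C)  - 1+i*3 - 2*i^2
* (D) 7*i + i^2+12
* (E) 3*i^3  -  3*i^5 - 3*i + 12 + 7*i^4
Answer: E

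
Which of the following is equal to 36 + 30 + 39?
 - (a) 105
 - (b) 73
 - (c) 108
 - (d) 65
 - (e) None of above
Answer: a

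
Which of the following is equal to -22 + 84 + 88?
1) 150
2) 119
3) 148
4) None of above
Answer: 1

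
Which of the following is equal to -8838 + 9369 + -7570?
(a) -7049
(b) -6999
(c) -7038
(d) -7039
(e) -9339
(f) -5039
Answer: d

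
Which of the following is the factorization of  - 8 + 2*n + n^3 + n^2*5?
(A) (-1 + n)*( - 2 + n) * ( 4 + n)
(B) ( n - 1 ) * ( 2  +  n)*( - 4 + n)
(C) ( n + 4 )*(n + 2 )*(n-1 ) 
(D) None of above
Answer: C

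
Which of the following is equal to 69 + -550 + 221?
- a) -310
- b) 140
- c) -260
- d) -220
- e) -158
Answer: c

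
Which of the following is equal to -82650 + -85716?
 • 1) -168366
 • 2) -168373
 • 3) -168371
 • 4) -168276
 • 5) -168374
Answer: 1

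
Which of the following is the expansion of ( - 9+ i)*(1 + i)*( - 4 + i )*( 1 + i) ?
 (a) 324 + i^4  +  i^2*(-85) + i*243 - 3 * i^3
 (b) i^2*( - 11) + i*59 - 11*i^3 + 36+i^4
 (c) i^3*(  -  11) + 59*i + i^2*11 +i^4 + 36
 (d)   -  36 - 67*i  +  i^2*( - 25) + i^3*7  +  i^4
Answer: c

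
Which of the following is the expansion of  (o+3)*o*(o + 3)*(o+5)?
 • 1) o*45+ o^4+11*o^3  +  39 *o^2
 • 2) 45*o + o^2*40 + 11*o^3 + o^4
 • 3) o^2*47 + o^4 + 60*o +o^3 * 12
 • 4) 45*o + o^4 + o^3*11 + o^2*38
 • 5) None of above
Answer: 1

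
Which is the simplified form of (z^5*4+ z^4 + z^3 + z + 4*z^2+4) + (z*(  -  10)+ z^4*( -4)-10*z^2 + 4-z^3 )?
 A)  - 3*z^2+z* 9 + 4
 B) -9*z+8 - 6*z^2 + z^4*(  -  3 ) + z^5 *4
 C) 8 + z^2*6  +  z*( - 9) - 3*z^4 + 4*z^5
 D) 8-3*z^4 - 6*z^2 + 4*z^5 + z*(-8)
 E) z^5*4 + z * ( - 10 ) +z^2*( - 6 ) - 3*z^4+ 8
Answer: B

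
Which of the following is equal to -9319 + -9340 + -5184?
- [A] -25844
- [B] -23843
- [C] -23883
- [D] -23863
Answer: B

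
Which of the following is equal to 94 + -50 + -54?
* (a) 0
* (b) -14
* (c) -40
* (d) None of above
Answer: d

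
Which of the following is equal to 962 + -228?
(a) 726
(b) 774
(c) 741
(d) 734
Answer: d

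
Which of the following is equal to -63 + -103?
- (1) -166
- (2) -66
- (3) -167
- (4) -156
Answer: 1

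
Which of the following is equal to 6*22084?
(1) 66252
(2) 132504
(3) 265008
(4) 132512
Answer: 2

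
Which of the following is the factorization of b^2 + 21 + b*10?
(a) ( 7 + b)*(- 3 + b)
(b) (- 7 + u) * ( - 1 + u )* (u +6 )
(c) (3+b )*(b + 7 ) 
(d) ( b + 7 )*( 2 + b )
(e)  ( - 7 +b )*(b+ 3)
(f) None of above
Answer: c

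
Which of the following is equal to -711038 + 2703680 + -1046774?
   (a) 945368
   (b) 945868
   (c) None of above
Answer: b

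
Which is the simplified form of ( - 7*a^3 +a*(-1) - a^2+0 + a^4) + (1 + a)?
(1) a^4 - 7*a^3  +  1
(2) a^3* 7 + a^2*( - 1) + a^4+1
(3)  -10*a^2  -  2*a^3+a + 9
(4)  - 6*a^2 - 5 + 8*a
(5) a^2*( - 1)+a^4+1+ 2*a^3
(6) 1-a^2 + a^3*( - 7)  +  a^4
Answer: 6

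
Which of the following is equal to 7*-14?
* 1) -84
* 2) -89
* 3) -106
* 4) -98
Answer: 4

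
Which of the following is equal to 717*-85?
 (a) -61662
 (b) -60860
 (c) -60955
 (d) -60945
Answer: d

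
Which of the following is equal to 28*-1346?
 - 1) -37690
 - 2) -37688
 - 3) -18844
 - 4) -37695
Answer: 2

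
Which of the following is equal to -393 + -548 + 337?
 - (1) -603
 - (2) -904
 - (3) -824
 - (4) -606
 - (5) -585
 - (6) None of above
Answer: 6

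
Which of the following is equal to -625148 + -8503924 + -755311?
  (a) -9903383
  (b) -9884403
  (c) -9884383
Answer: c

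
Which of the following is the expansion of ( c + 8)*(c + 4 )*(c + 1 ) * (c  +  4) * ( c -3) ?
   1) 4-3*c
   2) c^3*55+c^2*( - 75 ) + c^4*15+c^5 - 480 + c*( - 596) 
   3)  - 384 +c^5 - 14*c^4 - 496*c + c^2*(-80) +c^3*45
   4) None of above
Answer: 4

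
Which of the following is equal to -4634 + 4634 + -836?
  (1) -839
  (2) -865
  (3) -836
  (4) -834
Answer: 3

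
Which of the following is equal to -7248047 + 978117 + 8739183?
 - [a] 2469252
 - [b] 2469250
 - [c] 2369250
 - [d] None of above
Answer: d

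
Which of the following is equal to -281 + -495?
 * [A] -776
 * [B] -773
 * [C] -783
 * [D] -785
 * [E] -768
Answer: A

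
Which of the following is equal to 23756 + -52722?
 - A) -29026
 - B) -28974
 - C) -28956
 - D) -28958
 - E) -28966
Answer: E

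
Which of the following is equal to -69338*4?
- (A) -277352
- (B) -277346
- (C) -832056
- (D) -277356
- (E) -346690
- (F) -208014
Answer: A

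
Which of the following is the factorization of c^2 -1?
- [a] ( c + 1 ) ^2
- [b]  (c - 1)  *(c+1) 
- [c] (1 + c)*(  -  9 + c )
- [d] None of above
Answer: b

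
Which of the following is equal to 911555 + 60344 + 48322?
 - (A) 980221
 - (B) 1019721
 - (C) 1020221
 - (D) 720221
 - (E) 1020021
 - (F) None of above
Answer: C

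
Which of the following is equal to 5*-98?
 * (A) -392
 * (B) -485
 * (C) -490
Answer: C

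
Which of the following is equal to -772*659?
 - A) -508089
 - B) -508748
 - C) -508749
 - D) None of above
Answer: B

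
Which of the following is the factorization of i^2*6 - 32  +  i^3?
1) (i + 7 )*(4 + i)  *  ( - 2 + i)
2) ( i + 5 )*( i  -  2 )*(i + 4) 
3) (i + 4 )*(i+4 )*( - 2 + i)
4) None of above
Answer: 3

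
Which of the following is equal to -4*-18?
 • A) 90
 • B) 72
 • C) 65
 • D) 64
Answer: B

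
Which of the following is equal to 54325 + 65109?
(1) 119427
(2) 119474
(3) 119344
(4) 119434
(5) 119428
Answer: 4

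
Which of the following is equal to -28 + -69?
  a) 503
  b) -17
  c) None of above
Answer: c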